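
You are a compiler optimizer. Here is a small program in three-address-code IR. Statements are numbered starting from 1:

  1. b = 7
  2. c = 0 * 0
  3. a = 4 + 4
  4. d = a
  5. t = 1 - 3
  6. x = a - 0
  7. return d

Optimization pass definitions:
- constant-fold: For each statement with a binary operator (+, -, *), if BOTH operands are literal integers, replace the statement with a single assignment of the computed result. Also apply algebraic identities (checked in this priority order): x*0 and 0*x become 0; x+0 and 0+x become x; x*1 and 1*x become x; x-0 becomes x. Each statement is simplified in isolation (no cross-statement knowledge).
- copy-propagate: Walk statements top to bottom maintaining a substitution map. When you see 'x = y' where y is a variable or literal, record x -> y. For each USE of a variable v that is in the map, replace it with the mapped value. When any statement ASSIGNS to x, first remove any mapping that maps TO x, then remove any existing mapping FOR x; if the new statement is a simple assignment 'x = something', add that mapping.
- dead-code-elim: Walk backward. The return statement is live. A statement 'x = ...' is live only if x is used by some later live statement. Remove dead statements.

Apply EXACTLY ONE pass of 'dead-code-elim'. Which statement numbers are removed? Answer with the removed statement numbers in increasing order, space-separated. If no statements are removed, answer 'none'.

Backward liveness scan:
Stmt 1 'b = 7': DEAD (b not in live set [])
Stmt 2 'c = 0 * 0': DEAD (c not in live set [])
Stmt 3 'a = 4 + 4': KEEP (a is live); live-in = []
Stmt 4 'd = a': KEEP (d is live); live-in = ['a']
Stmt 5 't = 1 - 3': DEAD (t not in live set ['d'])
Stmt 6 'x = a - 0': DEAD (x not in live set ['d'])
Stmt 7 'return d': KEEP (return); live-in = ['d']
Removed statement numbers: [1, 2, 5, 6]
Surviving IR:
  a = 4 + 4
  d = a
  return d

Answer: 1 2 5 6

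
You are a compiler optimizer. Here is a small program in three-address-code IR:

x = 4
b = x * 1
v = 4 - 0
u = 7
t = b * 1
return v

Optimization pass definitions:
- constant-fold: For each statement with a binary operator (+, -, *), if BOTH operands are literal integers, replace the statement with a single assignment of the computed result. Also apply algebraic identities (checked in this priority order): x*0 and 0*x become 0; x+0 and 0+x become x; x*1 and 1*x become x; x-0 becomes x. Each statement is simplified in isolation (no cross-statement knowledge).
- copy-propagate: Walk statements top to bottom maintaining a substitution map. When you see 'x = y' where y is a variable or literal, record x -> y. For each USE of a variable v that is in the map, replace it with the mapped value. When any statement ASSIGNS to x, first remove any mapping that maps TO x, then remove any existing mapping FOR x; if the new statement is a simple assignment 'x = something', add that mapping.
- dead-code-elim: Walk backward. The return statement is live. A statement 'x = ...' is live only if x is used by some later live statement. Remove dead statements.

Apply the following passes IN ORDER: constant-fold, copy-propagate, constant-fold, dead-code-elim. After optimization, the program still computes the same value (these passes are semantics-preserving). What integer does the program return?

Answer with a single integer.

Answer: 4

Derivation:
Initial IR:
  x = 4
  b = x * 1
  v = 4 - 0
  u = 7
  t = b * 1
  return v
After constant-fold (6 stmts):
  x = 4
  b = x
  v = 4
  u = 7
  t = b
  return v
After copy-propagate (6 stmts):
  x = 4
  b = 4
  v = 4
  u = 7
  t = 4
  return 4
After constant-fold (6 stmts):
  x = 4
  b = 4
  v = 4
  u = 7
  t = 4
  return 4
After dead-code-elim (1 stmts):
  return 4
Evaluate:
  x = 4  =>  x = 4
  b = x * 1  =>  b = 4
  v = 4 - 0  =>  v = 4
  u = 7  =>  u = 7
  t = b * 1  =>  t = 4
  return v = 4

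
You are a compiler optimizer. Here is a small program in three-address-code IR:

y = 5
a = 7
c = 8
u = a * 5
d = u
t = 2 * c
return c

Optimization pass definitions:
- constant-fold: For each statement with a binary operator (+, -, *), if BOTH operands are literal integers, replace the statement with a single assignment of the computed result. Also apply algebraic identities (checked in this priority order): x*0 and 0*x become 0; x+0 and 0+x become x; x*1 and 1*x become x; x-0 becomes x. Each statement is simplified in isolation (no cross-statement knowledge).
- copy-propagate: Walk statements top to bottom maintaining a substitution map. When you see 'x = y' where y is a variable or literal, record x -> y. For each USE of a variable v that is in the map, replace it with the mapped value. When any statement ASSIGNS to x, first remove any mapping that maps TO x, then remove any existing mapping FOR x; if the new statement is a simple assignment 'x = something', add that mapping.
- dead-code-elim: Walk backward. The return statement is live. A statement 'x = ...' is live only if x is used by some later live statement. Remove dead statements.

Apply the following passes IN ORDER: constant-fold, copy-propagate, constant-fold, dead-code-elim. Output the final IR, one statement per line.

Answer: return 8

Derivation:
Initial IR:
  y = 5
  a = 7
  c = 8
  u = a * 5
  d = u
  t = 2 * c
  return c
After constant-fold (7 stmts):
  y = 5
  a = 7
  c = 8
  u = a * 5
  d = u
  t = 2 * c
  return c
After copy-propagate (7 stmts):
  y = 5
  a = 7
  c = 8
  u = 7 * 5
  d = u
  t = 2 * 8
  return 8
After constant-fold (7 stmts):
  y = 5
  a = 7
  c = 8
  u = 35
  d = u
  t = 16
  return 8
After dead-code-elim (1 stmts):
  return 8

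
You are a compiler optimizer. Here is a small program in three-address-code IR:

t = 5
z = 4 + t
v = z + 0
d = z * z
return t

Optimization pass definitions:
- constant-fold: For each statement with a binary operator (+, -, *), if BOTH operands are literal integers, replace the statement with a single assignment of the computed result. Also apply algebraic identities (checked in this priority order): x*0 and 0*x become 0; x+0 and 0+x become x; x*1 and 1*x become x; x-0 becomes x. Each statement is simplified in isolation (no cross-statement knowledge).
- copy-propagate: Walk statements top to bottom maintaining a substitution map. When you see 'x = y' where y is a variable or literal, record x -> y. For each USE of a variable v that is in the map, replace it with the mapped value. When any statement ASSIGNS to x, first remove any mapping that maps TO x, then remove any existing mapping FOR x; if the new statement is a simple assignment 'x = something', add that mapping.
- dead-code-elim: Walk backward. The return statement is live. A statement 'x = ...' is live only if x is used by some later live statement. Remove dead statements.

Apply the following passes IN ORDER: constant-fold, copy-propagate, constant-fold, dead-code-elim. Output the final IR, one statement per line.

Initial IR:
  t = 5
  z = 4 + t
  v = z + 0
  d = z * z
  return t
After constant-fold (5 stmts):
  t = 5
  z = 4 + t
  v = z
  d = z * z
  return t
After copy-propagate (5 stmts):
  t = 5
  z = 4 + 5
  v = z
  d = z * z
  return 5
After constant-fold (5 stmts):
  t = 5
  z = 9
  v = z
  d = z * z
  return 5
After dead-code-elim (1 stmts):
  return 5

Answer: return 5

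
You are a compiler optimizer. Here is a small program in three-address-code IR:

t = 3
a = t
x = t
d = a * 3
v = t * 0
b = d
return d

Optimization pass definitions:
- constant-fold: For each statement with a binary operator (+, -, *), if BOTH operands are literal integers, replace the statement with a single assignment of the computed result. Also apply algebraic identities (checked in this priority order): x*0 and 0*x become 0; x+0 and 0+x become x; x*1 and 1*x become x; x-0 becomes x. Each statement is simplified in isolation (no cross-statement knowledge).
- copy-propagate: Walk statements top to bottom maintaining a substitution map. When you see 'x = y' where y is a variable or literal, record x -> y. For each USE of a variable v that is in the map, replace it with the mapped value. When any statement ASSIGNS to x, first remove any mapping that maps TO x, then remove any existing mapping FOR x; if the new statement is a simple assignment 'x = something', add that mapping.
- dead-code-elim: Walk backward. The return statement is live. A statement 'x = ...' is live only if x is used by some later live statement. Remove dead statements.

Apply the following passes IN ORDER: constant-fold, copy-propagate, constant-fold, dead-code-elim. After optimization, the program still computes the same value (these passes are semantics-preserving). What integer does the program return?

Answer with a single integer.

Initial IR:
  t = 3
  a = t
  x = t
  d = a * 3
  v = t * 0
  b = d
  return d
After constant-fold (7 stmts):
  t = 3
  a = t
  x = t
  d = a * 3
  v = 0
  b = d
  return d
After copy-propagate (7 stmts):
  t = 3
  a = 3
  x = 3
  d = 3 * 3
  v = 0
  b = d
  return d
After constant-fold (7 stmts):
  t = 3
  a = 3
  x = 3
  d = 9
  v = 0
  b = d
  return d
After dead-code-elim (2 stmts):
  d = 9
  return d
Evaluate:
  t = 3  =>  t = 3
  a = t  =>  a = 3
  x = t  =>  x = 3
  d = a * 3  =>  d = 9
  v = t * 0  =>  v = 0
  b = d  =>  b = 9
  return d = 9

Answer: 9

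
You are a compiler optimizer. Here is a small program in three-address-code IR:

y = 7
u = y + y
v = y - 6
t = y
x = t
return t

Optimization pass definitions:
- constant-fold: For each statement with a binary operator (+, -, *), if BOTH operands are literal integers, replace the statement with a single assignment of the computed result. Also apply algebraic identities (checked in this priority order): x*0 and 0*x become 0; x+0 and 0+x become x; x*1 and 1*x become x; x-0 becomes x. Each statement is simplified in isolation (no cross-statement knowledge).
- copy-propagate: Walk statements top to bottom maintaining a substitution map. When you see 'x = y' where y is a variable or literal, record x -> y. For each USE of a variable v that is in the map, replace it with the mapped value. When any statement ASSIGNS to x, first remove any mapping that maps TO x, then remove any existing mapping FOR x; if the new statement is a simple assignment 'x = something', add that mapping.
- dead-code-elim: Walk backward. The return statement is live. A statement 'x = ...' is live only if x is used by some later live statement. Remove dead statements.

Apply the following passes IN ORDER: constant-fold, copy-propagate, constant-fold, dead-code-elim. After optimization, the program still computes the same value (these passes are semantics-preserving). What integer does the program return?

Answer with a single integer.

Initial IR:
  y = 7
  u = y + y
  v = y - 6
  t = y
  x = t
  return t
After constant-fold (6 stmts):
  y = 7
  u = y + y
  v = y - 6
  t = y
  x = t
  return t
After copy-propagate (6 stmts):
  y = 7
  u = 7 + 7
  v = 7 - 6
  t = 7
  x = 7
  return 7
After constant-fold (6 stmts):
  y = 7
  u = 14
  v = 1
  t = 7
  x = 7
  return 7
After dead-code-elim (1 stmts):
  return 7
Evaluate:
  y = 7  =>  y = 7
  u = y + y  =>  u = 14
  v = y - 6  =>  v = 1
  t = y  =>  t = 7
  x = t  =>  x = 7
  return t = 7

Answer: 7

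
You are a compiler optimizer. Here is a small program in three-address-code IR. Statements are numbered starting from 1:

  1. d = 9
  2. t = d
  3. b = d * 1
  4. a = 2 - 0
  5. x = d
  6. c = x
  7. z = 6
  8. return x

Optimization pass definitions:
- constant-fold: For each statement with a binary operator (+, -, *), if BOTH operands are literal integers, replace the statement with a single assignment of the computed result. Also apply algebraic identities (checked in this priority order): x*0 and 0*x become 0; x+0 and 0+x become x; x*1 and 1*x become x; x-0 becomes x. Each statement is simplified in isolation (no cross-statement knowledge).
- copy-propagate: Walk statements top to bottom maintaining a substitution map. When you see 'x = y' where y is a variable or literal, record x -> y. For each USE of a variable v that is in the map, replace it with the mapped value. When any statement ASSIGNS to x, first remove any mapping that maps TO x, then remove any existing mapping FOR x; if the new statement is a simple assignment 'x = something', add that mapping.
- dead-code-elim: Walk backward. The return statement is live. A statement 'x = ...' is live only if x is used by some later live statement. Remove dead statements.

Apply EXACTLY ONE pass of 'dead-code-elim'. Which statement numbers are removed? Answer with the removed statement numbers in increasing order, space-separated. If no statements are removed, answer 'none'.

Answer: 2 3 4 6 7

Derivation:
Backward liveness scan:
Stmt 1 'd = 9': KEEP (d is live); live-in = []
Stmt 2 't = d': DEAD (t not in live set ['d'])
Stmt 3 'b = d * 1': DEAD (b not in live set ['d'])
Stmt 4 'a = 2 - 0': DEAD (a not in live set ['d'])
Stmt 5 'x = d': KEEP (x is live); live-in = ['d']
Stmt 6 'c = x': DEAD (c not in live set ['x'])
Stmt 7 'z = 6': DEAD (z not in live set ['x'])
Stmt 8 'return x': KEEP (return); live-in = ['x']
Removed statement numbers: [2, 3, 4, 6, 7]
Surviving IR:
  d = 9
  x = d
  return x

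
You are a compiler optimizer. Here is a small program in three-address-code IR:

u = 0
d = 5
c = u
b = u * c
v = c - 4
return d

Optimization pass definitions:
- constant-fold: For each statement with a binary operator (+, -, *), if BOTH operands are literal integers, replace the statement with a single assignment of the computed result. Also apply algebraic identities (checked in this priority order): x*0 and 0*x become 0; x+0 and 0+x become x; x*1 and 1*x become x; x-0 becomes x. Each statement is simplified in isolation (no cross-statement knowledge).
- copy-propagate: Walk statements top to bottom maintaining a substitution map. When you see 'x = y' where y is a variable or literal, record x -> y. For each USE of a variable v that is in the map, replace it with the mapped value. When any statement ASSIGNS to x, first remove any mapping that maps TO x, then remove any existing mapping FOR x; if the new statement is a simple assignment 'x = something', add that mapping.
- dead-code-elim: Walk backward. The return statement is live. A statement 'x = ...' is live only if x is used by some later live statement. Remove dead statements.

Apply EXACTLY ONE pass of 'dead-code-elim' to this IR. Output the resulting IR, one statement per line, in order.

Answer: d = 5
return d

Derivation:
Applying dead-code-elim statement-by-statement:
  [6] return d  -> KEEP (return); live=['d']
  [5] v = c - 4  -> DEAD (v not live)
  [4] b = u * c  -> DEAD (b not live)
  [3] c = u  -> DEAD (c not live)
  [2] d = 5  -> KEEP; live=[]
  [1] u = 0  -> DEAD (u not live)
Result (2 stmts):
  d = 5
  return d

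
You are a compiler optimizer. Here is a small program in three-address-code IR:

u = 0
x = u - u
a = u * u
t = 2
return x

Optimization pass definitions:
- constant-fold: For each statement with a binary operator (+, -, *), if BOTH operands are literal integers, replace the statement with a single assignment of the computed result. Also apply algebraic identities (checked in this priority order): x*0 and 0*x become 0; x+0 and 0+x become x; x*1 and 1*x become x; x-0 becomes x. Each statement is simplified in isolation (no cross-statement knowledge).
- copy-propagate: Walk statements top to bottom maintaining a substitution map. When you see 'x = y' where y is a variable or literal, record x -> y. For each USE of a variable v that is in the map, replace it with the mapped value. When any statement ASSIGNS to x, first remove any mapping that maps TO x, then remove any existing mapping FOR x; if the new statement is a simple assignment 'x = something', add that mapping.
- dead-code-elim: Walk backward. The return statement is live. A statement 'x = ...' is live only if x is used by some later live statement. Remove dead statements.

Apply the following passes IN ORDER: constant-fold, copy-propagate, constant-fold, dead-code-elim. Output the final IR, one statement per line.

Initial IR:
  u = 0
  x = u - u
  a = u * u
  t = 2
  return x
After constant-fold (5 stmts):
  u = 0
  x = u - u
  a = u * u
  t = 2
  return x
After copy-propagate (5 stmts):
  u = 0
  x = 0 - 0
  a = 0 * 0
  t = 2
  return x
After constant-fold (5 stmts):
  u = 0
  x = 0
  a = 0
  t = 2
  return x
After dead-code-elim (2 stmts):
  x = 0
  return x

Answer: x = 0
return x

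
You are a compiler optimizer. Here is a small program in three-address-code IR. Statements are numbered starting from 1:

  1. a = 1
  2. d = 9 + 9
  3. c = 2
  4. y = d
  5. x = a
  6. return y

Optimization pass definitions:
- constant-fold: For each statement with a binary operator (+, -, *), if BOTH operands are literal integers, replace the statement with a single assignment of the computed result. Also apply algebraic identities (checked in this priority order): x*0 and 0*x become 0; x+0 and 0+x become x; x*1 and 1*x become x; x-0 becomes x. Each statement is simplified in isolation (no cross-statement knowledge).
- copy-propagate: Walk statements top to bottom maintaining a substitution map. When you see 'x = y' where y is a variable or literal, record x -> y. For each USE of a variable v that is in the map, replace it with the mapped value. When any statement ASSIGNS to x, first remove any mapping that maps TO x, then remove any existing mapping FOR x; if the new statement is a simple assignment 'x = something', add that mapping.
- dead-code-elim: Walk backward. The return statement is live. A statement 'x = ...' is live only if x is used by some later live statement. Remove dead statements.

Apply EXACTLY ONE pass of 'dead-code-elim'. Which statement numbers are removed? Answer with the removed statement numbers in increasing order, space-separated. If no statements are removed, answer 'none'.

Answer: 1 3 5

Derivation:
Backward liveness scan:
Stmt 1 'a = 1': DEAD (a not in live set [])
Stmt 2 'd = 9 + 9': KEEP (d is live); live-in = []
Stmt 3 'c = 2': DEAD (c not in live set ['d'])
Stmt 4 'y = d': KEEP (y is live); live-in = ['d']
Stmt 5 'x = a': DEAD (x not in live set ['y'])
Stmt 6 'return y': KEEP (return); live-in = ['y']
Removed statement numbers: [1, 3, 5]
Surviving IR:
  d = 9 + 9
  y = d
  return y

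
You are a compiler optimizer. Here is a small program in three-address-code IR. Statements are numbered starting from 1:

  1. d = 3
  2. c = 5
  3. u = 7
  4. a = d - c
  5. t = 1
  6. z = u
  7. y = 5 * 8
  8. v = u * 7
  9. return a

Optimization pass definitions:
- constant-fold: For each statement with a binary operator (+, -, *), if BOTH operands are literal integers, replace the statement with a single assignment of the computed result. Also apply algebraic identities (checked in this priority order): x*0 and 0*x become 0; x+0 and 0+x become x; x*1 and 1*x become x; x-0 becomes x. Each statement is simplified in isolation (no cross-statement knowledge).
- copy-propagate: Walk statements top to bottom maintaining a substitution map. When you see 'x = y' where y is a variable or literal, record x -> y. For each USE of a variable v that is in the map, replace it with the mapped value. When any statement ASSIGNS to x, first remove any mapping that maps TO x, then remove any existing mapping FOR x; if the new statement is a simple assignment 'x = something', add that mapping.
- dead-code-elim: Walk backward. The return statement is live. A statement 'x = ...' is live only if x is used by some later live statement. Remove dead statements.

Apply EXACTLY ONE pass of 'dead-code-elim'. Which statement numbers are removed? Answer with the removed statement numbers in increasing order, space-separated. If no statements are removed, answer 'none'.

Answer: 3 5 6 7 8

Derivation:
Backward liveness scan:
Stmt 1 'd = 3': KEEP (d is live); live-in = []
Stmt 2 'c = 5': KEEP (c is live); live-in = ['d']
Stmt 3 'u = 7': DEAD (u not in live set ['c', 'd'])
Stmt 4 'a = d - c': KEEP (a is live); live-in = ['c', 'd']
Stmt 5 't = 1': DEAD (t not in live set ['a'])
Stmt 6 'z = u': DEAD (z not in live set ['a'])
Stmt 7 'y = 5 * 8': DEAD (y not in live set ['a'])
Stmt 8 'v = u * 7': DEAD (v not in live set ['a'])
Stmt 9 'return a': KEEP (return); live-in = ['a']
Removed statement numbers: [3, 5, 6, 7, 8]
Surviving IR:
  d = 3
  c = 5
  a = d - c
  return a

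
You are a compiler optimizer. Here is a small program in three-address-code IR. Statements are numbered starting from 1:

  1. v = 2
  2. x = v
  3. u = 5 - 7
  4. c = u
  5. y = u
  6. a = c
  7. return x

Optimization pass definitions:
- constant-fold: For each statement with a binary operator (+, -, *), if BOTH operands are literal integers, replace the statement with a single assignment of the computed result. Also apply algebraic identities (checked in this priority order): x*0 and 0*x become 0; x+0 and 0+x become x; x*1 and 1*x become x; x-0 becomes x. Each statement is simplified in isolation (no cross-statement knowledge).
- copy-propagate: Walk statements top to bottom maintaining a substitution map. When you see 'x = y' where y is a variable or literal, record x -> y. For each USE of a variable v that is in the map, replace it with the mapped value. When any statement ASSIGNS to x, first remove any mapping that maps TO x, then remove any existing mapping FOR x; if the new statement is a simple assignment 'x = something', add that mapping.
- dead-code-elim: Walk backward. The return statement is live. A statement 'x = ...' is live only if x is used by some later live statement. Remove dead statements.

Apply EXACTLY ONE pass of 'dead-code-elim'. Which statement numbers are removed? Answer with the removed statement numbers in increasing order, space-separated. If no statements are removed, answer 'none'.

Answer: 3 4 5 6

Derivation:
Backward liveness scan:
Stmt 1 'v = 2': KEEP (v is live); live-in = []
Stmt 2 'x = v': KEEP (x is live); live-in = ['v']
Stmt 3 'u = 5 - 7': DEAD (u not in live set ['x'])
Stmt 4 'c = u': DEAD (c not in live set ['x'])
Stmt 5 'y = u': DEAD (y not in live set ['x'])
Stmt 6 'a = c': DEAD (a not in live set ['x'])
Stmt 7 'return x': KEEP (return); live-in = ['x']
Removed statement numbers: [3, 4, 5, 6]
Surviving IR:
  v = 2
  x = v
  return x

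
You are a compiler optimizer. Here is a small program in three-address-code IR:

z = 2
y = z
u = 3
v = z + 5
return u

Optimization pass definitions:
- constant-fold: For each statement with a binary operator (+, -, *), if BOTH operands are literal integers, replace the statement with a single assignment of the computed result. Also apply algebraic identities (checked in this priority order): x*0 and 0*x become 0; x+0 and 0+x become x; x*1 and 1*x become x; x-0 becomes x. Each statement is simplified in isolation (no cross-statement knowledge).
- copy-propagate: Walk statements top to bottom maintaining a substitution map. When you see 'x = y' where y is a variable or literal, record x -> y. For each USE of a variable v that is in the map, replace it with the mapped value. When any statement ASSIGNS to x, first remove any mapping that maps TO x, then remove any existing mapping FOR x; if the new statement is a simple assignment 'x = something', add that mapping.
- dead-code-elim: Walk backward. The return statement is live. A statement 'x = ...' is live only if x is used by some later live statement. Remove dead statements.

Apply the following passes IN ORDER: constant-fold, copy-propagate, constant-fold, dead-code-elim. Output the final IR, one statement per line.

Initial IR:
  z = 2
  y = z
  u = 3
  v = z + 5
  return u
After constant-fold (5 stmts):
  z = 2
  y = z
  u = 3
  v = z + 5
  return u
After copy-propagate (5 stmts):
  z = 2
  y = 2
  u = 3
  v = 2 + 5
  return 3
After constant-fold (5 stmts):
  z = 2
  y = 2
  u = 3
  v = 7
  return 3
After dead-code-elim (1 stmts):
  return 3

Answer: return 3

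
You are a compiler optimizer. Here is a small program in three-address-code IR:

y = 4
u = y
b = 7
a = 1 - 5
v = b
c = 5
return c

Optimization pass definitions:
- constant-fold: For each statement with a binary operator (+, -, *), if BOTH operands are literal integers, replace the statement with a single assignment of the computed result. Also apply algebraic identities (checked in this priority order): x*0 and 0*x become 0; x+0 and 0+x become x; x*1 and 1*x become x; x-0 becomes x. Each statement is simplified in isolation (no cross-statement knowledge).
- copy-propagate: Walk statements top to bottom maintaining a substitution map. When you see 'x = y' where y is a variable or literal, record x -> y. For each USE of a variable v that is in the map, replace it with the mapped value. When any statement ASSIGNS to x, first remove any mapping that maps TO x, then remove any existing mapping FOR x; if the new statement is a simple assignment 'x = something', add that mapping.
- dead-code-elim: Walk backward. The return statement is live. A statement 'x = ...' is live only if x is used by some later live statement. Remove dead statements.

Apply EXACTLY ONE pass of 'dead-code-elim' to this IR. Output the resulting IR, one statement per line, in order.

Answer: c = 5
return c

Derivation:
Applying dead-code-elim statement-by-statement:
  [7] return c  -> KEEP (return); live=['c']
  [6] c = 5  -> KEEP; live=[]
  [5] v = b  -> DEAD (v not live)
  [4] a = 1 - 5  -> DEAD (a not live)
  [3] b = 7  -> DEAD (b not live)
  [2] u = y  -> DEAD (u not live)
  [1] y = 4  -> DEAD (y not live)
Result (2 stmts):
  c = 5
  return c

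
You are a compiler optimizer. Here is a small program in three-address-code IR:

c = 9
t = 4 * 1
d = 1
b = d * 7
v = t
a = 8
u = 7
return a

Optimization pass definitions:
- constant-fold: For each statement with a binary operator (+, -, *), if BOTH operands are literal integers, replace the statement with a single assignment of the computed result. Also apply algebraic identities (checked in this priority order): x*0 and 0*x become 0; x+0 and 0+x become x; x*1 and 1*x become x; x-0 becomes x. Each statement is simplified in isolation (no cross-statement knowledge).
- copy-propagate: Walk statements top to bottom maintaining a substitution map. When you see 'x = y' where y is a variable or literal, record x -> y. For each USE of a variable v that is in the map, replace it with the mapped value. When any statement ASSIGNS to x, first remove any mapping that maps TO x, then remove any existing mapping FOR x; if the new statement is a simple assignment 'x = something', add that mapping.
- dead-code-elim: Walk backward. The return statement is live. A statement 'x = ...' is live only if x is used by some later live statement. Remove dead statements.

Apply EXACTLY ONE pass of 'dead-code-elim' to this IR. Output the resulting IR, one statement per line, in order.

Answer: a = 8
return a

Derivation:
Applying dead-code-elim statement-by-statement:
  [8] return a  -> KEEP (return); live=['a']
  [7] u = 7  -> DEAD (u not live)
  [6] a = 8  -> KEEP; live=[]
  [5] v = t  -> DEAD (v not live)
  [4] b = d * 7  -> DEAD (b not live)
  [3] d = 1  -> DEAD (d not live)
  [2] t = 4 * 1  -> DEAD (t not live)
  [1] c = 9  -> DEAD (c not live)
Result (2 stmts):
  a = 8
  return a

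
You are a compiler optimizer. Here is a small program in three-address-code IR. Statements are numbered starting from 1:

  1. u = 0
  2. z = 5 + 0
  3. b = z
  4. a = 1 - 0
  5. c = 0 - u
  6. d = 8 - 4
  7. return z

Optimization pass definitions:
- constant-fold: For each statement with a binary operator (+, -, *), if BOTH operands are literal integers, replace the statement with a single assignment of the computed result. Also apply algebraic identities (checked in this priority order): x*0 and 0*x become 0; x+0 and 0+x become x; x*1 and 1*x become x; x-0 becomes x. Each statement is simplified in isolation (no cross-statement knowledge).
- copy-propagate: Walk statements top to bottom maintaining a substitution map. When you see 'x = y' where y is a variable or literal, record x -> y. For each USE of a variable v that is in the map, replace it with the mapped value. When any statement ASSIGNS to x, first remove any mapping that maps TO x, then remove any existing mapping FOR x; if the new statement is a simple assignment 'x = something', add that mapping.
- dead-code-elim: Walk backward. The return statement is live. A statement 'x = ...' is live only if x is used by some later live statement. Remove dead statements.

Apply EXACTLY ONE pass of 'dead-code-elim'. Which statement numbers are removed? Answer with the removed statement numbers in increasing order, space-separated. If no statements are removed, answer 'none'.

Backward liveness scan:
Stmt 1 'u = 0': DEAD (u not in live set [])
Stmt 2 'z = 5 + 0': KEEP (z is live); live-in = []
Stmt 3 'b = z': DEAD (b not in live set ['z'])
Stmt 4 'a = 1 - 0': DEAD (a not in live set ['z'])
Stmt 5 'c = 0 - u': DEAD (c not in live set ['z'])
Stmt 6 'd = 8 - 4': DEAD (d not in live set ['z'])
Stmt 7 'return z': KEEP (return); live-in = ['z']
Removed statement numbers: [1, 3, 4, 5, 6]
Surviving IR:
  z = 5 + 0
  return z

Answer: 1 3 4 5 6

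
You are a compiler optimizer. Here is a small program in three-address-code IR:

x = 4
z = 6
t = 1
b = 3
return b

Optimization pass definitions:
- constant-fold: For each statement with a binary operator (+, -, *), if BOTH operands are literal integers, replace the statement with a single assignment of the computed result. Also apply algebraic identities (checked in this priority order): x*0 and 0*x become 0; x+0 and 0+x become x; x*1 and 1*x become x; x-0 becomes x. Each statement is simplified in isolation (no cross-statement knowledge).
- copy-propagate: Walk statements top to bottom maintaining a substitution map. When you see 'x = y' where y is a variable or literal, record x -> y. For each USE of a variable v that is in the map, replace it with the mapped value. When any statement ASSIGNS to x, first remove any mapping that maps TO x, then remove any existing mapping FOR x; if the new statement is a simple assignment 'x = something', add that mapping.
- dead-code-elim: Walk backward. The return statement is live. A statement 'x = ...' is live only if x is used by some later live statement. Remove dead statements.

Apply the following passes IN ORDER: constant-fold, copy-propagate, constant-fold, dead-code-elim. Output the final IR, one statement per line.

Initial IR:
  x = 4
  z = 6
  t = 1
  b = 3
  return b
After constant-fold (5 stmts):
  x = 4
  z = 6
  t = 1
  b = 3
  return b
After copy-propagate (5 stmts):
  x = 4
  z = 6
  t = 1
  b = 3
  return 3
After constant-fold (5 stmts):
  x = 4
  z = 6
  t = 1
  b = 3
  return 3
After dead-code-elim (1 stmts):
  return 3

Answer: return 3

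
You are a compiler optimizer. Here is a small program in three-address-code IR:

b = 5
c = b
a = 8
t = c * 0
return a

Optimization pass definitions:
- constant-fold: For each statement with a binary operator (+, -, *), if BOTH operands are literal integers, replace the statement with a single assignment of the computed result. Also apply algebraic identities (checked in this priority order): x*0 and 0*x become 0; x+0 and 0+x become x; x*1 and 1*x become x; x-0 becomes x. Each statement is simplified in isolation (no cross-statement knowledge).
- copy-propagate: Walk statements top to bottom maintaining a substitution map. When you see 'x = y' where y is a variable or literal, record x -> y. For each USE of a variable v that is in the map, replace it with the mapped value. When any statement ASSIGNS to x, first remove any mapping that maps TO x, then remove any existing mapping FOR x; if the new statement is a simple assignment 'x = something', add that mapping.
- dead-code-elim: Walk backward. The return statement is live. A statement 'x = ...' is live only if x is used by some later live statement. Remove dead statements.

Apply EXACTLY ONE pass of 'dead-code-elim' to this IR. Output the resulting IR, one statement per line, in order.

Answer: a = 8
return a

Derivation:
Applying dead-code-elim statement-by-statement:
  [5] return a  -> KEEP (return); live=['a']
  [4] t = c * 0  -> DEAD (t not live)
  [3] a = 8  -> KEEP; live=[]
  [2] c = b  -> DEAD (c not live)
  [1] b = 5  -> DEAD (b not live)
Result (2 stmts):
  a = 8
  return a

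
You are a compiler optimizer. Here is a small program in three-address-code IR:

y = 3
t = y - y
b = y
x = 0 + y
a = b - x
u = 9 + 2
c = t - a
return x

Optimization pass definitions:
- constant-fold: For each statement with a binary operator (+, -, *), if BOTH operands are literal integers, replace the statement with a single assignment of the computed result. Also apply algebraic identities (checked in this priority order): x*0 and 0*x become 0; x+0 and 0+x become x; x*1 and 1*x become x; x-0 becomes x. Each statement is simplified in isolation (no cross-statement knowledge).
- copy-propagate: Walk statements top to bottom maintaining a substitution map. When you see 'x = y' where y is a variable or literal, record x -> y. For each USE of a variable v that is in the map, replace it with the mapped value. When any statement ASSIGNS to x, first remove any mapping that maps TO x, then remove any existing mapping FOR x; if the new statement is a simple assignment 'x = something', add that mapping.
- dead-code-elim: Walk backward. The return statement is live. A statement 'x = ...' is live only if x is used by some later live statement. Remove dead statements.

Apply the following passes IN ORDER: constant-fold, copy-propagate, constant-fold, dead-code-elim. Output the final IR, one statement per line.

Initial IR:
  y = 3
  t = y - y
  b = y
  x = 0 + y
  a = b - x
  u = 9 + 2
  c = t - a
  return x
After constant-fold (8 stmts):
  y = 3
  t = y - y
  b = y
  x = y
  a = b - x
  u = 11
  c = t - a
  return x
After copy-propagate (8 stmts):
  y = 3
  t = 3 - 3
  b = 3
  x = 3
  a = 3 - 3
  u = 11
  c = t - a
  return 3
After constant-fold (8 stmts):
  y = 3
  t = 0
  b = 3
  x = 3
  a = 0
  u = 11
  c = t - a
  return 3
After dead-code-elim (1 stmts):
  return 3

Answer: return 3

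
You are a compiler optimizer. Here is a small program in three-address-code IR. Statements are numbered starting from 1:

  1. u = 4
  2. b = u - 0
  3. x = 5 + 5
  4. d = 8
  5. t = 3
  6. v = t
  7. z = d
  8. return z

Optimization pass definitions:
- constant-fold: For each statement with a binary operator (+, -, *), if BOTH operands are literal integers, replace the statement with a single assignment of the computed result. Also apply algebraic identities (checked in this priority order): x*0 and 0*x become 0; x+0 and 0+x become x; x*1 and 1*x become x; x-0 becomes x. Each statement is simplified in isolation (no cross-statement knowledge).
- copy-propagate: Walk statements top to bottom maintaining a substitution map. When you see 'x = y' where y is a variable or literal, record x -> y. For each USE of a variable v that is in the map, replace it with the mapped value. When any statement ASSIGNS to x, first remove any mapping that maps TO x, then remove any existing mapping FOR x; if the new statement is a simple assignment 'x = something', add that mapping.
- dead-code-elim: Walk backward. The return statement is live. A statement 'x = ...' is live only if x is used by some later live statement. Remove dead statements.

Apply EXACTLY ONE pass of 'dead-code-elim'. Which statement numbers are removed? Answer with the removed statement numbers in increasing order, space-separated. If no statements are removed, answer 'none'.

Answer: 1 2 3 5 6

Derivation:
Backward liveness scan:
Stmt 1 'u = 4': DEAD (u not in live set [])
Stmt 2 'b = u - 0': DEAD (b not in live set [])
Stmt 3 'x = 5 + 5': DEAD (x not in live set [])
Stmt 4 'd = 8': KEEP (d is live); live-in = []
Stmt 5 't = 3': DEAD (t not in live set ['d'])
Stmt 6 'v = t': DEAD (v not in live set ['d'])
Stmt 7 'z = d': KEEP (z is live); live-in = ['d']
Stmt 8 'return z': KEEP (return); live-in = ['z']
Removed statement numbers: [1, 2, 3, 5, 6]
Surviving IR:
  d = 8
  z = d
  return z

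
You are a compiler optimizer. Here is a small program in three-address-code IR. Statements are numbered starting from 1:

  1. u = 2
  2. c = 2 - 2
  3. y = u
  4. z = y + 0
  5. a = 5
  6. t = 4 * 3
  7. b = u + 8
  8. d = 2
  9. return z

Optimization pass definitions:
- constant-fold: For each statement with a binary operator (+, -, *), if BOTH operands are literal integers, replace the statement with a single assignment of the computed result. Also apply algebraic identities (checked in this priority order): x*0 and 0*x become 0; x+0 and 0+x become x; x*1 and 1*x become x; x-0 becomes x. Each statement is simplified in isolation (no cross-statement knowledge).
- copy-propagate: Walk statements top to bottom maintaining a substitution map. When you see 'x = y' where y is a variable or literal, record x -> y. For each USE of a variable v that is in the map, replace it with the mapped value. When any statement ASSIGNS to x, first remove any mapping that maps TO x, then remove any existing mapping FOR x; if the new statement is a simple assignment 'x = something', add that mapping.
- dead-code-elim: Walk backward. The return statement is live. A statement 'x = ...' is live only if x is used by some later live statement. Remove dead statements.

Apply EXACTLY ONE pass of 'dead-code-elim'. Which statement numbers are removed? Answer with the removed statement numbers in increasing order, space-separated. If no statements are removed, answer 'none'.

Backward liveness scan:
Stmt 1 'u = 2': KEEP (u is live); live-in = []
Stmt 2 'c = 2 - 2': DEAD (c not in live set ['u'])
Stmt 3 'y = u': KEEP (y is live); live-in = ['u']
Stmt 4 'z = y + 0': KEEP (z is live); live-in = ['y']
Stmt 5 'a = 5': DEAD (a not in live set ['z'])
Stmt 6 't = 4 * 3': DEAD (t not in live set ['z'])
Stmt 7 'b = u + 8': DEAD (b not in live set ['z'])
Stmt 8 'd = 2': DEAD (d not in live set ['z'])
Stmt 9 'return z': KEEP (return); live-in = ['z']
Removed statement numbers: [2, 5, 6, 7, 8]
Surviving IR:
  u = 2
  y = u
  z = y + 0
  return z

Answer: 2 5 6 7 8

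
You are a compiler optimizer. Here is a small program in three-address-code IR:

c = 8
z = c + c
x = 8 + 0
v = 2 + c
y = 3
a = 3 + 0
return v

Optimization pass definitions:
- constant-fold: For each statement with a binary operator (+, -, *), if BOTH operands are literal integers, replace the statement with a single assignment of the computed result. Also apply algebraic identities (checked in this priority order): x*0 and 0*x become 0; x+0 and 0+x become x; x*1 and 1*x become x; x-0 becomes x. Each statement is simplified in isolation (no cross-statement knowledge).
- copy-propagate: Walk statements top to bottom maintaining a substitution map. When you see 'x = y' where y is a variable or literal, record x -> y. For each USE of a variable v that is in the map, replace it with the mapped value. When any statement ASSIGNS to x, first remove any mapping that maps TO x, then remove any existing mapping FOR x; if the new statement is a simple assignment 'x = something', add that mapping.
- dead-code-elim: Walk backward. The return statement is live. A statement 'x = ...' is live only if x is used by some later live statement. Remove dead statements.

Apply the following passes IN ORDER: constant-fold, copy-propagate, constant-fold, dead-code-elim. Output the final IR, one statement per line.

Initial IR:
  c = 8
  z = c + c
  x = 8 + 0
  v = 2 + c
  y = 3
  a = 3 + 0
  return v
After constant-fold (7 stmts):
  c = 8
  z = c + c
  x = 8
  v = 2 + c
  y = 3
  a = 3
  return v
After copy-propagate (7 stmts):
  c = 8
  z = 8 + 8
  x = 8
  v = 2 + 8
  y = 3
  a = 3
  return v
After constant-fold (7 stmts):
  c = 8
  z = 16
  x = 8
  v = 10
  y = 3
  a = 3
  return v
After dead-code-elim (2 stmts):
  v = 10
  return v

Answer: v = 10
return v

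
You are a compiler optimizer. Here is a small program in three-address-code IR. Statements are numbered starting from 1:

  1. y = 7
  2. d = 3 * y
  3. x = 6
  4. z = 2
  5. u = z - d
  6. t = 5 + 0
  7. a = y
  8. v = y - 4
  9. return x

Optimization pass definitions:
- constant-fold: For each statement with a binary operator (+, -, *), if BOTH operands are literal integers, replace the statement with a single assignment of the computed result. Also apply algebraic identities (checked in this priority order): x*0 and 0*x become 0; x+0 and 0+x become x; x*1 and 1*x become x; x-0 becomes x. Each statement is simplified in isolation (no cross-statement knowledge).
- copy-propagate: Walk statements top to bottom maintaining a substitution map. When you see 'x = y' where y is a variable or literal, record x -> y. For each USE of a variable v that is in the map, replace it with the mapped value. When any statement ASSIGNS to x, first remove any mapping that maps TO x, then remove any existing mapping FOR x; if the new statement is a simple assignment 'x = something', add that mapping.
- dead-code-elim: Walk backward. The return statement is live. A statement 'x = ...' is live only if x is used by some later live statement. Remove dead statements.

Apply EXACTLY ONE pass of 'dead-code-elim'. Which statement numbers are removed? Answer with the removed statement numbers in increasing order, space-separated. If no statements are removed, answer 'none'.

Backward liveness scan:
Stmt 1 'y = 7': DEAD (y not in live set [])
Stmt 2 'd = 3 * y': DEAD (d not in live set [])
Stmt 3 'x = 6': KEEP (x is live); live-in = []
Stmt 4 'z = 2': DEAD (z not in live set ['x'])
Stmt 5 'u = z - d': DEAD (u not in live set ['x'])
Stmt 6 't = 5 + 0': DEAD (t not in live set ['x'])
Stmt 7 'a = y': DEAD (a not in live set ['x'])
Stmt 8 'v = y - 4': DEAD (v not in live set ['x'])
Stmt 9 'return x': KEEP (return); live-in = ['x']
Removed statement numbers: [1, 2, 4, 5, 6, 7, 8]
Surviving IR:
  x = 6
  return x

Answer: 1 2 4 5 6 7 8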